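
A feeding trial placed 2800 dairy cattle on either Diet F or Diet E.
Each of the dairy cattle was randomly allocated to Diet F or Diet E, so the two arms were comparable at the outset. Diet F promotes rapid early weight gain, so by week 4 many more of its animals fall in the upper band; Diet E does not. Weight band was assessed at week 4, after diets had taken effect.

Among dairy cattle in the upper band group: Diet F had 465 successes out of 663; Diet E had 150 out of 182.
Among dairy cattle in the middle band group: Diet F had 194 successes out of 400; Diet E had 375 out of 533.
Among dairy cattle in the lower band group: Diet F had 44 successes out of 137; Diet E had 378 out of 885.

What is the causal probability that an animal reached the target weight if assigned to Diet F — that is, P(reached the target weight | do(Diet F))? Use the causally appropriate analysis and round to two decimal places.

0.59

Week-4 weight band here is a post-treatment variable shaped by the diet; conditioning on it would introduce bias rather than remove it. The overall comparison is the causal one.
So P(outcome | do(Diet F)) is just the pooled rate for Diet F: 703/1200 = 0.586.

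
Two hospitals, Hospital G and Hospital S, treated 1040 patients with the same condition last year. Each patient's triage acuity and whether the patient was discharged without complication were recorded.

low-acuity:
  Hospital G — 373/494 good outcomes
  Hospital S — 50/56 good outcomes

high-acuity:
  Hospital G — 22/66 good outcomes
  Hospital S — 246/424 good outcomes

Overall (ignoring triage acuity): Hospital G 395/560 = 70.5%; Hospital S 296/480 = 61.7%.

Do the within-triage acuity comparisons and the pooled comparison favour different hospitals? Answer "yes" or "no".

yes

Within each triage acuity level (low-acuity 75.5% vs 89.3%; high-acuity 33.3% vs 58.0%), Hospital S has the higher rate every time. Pooled: 70.5% vs 61.7% — Hospital G has the higher rate overall. The two comparisons disagree.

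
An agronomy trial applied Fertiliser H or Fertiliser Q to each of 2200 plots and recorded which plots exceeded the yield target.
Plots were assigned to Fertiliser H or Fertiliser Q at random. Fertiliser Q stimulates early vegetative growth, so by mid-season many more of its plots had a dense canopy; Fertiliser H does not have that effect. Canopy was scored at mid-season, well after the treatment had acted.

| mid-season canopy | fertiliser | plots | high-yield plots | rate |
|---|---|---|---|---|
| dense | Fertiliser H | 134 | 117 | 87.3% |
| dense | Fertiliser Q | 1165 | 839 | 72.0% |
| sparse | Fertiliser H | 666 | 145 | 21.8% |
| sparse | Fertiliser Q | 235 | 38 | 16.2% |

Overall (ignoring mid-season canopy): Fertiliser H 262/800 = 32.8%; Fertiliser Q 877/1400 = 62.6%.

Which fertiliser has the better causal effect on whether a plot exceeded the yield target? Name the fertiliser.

Fertiliser Q

The stratified and pooled comparisons disagree (Fertiliser H wins within each mid-season canopy; Fertiliser Q wins overall), so the answer turns on the causal role of mid-season canopy.
Because the fertiliser influences mid-season canopy, mid-season canopy is a post-treatment mediator, not a confounder. Stratifying on it would bias the estimate; the causal effect is the crude pooled difference.
Pooled: Fertiliser H 32.8% vs Fertiliser Q 62.6%; Fertiliser Q is higher overall.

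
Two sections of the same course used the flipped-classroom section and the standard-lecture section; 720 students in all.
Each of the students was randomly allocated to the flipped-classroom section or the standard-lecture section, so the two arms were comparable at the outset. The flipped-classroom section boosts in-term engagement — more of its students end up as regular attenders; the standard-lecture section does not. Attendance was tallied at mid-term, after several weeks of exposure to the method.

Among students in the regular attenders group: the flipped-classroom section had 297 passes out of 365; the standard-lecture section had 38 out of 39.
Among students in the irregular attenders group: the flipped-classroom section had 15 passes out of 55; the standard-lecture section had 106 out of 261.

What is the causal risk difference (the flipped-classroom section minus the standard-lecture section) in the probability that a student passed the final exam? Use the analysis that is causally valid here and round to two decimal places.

Within every mid-term attendance level the standard-lecture section has the higher rate, yet pooled the flipped-classroom section does — Simpson's reversal.
Because the teaching method influences mid-term attendance, mid-term attendance is a post-treatment mediator, not a confounder. Stratifying on it would bias the estimate; the causal effect is the crude pooled difference.
The causal difference is the pooled difference: 0.743 − 0.480 = +0.263.

+0.26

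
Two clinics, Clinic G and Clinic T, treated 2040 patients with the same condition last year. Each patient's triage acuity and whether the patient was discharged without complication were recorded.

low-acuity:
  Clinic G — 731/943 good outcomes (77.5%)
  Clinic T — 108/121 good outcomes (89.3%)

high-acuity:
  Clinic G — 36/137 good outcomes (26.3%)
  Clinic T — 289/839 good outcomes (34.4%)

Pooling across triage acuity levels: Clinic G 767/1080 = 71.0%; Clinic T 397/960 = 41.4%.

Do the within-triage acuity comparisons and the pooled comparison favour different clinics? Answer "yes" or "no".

Within each triage acuity level (low-acuity 77.5% vs 89.3%; high-acuity 26.3% vs 34.4%), Clinic T has the higher rate every time. Pooled: 71.0% vs 41.4% — Clinic G has the higher rate overall. The two comparisons disagree.

yes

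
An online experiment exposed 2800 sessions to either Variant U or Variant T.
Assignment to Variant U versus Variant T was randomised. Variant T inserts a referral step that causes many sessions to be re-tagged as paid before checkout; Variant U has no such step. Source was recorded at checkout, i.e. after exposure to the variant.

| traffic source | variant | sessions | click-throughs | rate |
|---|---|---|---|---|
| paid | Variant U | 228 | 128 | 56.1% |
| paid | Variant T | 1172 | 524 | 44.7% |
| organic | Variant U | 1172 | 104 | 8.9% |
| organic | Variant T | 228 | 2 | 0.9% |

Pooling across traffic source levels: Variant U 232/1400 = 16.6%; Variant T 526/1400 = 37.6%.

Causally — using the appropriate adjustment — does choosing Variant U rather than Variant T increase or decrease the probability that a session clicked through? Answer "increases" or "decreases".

The stratified and pooled comparisons disagree (Variant U wins within each traffic source; Variant T wins overall), so the answer turns on the causal role of traffic source.
Traffic source here is a post-treatment variable shaped by the variant; conditioning on it would introduce bias rather than remove it. The overall comparison is the causal one.
Pooled: Variant U 16.6% vs Variant T 37.6%; Variant T is higher overall.

decreases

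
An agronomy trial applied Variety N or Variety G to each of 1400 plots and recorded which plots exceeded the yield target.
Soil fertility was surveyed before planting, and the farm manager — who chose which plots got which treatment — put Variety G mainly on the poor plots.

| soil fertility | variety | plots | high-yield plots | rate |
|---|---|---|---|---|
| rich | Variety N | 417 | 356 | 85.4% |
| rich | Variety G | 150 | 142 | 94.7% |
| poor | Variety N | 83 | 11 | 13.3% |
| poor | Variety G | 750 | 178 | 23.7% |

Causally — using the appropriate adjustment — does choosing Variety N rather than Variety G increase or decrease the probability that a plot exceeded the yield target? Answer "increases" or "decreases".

decreases

The soil fertility-specific comparison favours Variety G throughout, but the pooled figures favour Variety N. The question is whether to condition on soil fertility.
Soil fertility satisfies the back-door criterion: it is not a descendant of the variety, and it blocks the spurious path from variety to outcome. Adjusting for it (i.e., using the within-soil fertility rates) gives the causal effect.
Within each level — rich: 85.4% vs 94.7%; poor: 13.3% vs 23.7% — Variety G is higher every time.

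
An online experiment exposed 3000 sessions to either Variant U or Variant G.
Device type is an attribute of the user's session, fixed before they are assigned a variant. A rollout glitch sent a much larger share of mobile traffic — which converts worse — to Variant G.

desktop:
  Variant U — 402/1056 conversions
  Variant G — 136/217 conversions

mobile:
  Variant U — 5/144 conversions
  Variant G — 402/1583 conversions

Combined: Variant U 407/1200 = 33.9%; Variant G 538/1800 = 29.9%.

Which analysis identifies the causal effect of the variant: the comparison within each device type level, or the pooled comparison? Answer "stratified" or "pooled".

Device type satisfies the back-door criterion: it is not a descendant of the variant, and it blocks the spurious path from variant to outcome. Adjusting for it (i.e., using the within-device type rates) gives the causal effect.
Within each level — desktop: 38.1% vs 62.7%; mobile: 3.5% vs 25.4% — Variant G is higher every time.

stratified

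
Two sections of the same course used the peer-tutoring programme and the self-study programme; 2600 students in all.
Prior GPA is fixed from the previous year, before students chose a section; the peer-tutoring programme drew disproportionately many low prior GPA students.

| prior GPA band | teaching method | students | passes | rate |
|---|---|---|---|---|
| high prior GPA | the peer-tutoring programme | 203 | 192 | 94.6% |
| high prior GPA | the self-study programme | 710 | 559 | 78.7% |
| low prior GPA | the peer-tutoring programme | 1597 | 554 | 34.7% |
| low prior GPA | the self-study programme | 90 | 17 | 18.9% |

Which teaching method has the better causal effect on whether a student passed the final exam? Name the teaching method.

the peer-tutoring programme

Within every prior GPA band level the peer-tutoring programme has the higher rate, yet pooled the self-study programme does — Simpson's reversal.
Prior GPA band is set before the teaching method has any effect — it is not caused by the teaching method — and it independently drives the outcome. That makes it a confounder, so the causal comparison is within prior GPA band levels.
Within each level — high prior GPA: 94.6% vs 78.7%; low prior GPA: 34.7% vs 18.9% — the peer-tutoring programme is higher every time.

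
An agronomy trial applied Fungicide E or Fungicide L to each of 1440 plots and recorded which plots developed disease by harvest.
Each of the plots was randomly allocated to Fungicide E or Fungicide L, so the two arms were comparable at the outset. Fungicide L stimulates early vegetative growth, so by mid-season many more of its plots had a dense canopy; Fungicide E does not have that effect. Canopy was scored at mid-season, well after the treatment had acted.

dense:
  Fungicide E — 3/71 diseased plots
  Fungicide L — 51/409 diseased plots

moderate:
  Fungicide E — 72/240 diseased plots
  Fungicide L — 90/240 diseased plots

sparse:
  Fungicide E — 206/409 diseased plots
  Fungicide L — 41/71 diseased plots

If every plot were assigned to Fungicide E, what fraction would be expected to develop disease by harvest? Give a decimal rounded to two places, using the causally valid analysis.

The distribution of mid-season canopy is itself part of what the fungicide does — it is an intermediate outcome. Holding it fixed would remove that part of the effect; the total effect is the pooled difference.
So P(outcome | do(Fungicide E)) is just the pooled rate for Fungicide E: 281/720 = 0.390.

0.39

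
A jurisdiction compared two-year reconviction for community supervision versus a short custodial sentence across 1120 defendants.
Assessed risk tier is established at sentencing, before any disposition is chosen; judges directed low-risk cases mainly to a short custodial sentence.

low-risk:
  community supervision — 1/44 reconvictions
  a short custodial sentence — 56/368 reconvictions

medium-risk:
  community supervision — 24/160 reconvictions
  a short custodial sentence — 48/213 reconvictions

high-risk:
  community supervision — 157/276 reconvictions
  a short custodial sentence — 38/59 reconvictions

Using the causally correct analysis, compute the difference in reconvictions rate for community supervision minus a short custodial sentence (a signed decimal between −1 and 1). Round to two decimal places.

-0.10

Within every assessed risk tier level community supervision has the lower rate, yet pooled a short custodial sentence does — Simpson's reversal.
Here assessed risk tier is a common cause — it drives both which disposition a case falls under and the outcome. The crude comparison mixes populations; the stratum-specific rates are the causally relevant ones.
Adjusting over the population distribution of assessed risk tier: 0.368·(0.023−0.152) + 0.333·(0.150−0.225) + 0.299·(0.569−0.644) = -0.095.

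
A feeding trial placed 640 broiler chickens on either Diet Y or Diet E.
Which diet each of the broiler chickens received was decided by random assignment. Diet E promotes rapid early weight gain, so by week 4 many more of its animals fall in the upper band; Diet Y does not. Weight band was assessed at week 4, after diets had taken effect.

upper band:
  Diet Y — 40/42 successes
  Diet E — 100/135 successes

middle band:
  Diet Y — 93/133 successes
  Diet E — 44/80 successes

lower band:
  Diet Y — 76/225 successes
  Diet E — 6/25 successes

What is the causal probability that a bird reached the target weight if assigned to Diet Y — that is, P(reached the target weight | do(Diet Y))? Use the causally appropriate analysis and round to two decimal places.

0.52

Within every week-4 weight band level Diet Y has the higher rate, yet pooled Diet E does — Simpson's reversal.
Week-4 weight band lies on the pathway diet → week-4 weight band → outcome, so adjusting for it blocks the indirect effect. For the total causal effect of diet, use the unadjusted pooled rates.
So P(outcome | do(Diet Y)) is just the pooled rate for Diet Y: 209/400 = 0.522.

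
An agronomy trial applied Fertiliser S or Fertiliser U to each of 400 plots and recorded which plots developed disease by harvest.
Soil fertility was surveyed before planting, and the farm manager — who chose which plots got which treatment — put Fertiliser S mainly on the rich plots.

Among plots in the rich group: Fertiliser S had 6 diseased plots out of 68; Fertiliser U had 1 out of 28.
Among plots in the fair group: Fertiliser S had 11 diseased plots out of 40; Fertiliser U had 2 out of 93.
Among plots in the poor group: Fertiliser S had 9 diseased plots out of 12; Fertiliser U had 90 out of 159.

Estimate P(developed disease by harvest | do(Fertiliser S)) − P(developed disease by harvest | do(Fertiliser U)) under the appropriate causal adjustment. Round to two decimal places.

The soil fertility-specific comparison favours Fertiliser U throughout, but the pooled figures favour Fertiliser S. The question is whether to condition on soil fertility.
Soil fertility is set before the fertiliser has any effect — it is not caused by the fertiliser — and it independently drives the outcome. That makes it a confounder, so the causal comparison is within soil fertility levels.
Adjusting over the population distribution of soil fertility: 0.240·(0.088−0.036) + 0.333·(0.275−0.022) + 0.427·(0.750−0.566) = +0.176.

+0.18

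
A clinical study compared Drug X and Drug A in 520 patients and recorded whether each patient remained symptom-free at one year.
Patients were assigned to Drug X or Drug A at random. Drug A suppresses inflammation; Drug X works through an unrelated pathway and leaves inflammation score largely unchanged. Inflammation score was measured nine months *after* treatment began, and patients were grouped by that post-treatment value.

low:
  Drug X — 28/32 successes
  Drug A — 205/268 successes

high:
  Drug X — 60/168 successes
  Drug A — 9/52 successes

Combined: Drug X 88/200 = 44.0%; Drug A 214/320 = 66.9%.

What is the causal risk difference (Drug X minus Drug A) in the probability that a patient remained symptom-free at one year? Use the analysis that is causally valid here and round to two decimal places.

Drug X is higher inside every inflammation score stratum but Drug A is higher in aggregate. Whether to stratify depends on how inflammation score relates to the drug.
The distribution of inflammation score is itself part of what the drug does — it is an intermediate outcome. Holding it fixed would remove that part of the effect; the total effect is the pooled difference.
The causal difference is the pooled difference: 0.440 − 0.669 = -0.229.

-0.23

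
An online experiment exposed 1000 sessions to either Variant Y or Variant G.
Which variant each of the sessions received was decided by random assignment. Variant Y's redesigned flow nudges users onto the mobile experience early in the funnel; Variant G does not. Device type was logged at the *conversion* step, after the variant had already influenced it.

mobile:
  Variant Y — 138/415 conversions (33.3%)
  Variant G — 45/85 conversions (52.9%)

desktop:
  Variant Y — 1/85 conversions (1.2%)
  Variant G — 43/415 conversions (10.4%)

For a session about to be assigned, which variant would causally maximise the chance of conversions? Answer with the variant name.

Variant G is higher inside every device type stratum but Variant Y is higher in aggregate. Whether to stratify depends on how device type relates to the variant.
Device type here is a post-treatment variable shaped by the variant; conditioning on it would introduce bias rather than remove it. The overall comparison is the causal one.
Pooled: Variant Y 27.8% vs Variant G 17.6%; Variant Y is higher overall.

Variant Y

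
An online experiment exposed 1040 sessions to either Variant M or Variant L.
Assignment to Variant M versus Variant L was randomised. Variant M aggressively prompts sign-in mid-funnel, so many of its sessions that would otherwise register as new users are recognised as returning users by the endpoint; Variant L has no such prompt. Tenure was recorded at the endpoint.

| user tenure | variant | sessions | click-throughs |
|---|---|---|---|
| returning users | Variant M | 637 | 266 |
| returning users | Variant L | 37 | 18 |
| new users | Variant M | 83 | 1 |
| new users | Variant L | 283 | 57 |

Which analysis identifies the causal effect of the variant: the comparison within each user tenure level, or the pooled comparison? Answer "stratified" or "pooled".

User tenure lies on the pathway variant → user tenure → outcome, so adjusting for it blocks the indirect effect. For the total causal effect of variant, use the unadjusted pooled rates.
Pooled: Variant M 37.1% vs Variant L 23.4%; Variant M is higher overall.

pooled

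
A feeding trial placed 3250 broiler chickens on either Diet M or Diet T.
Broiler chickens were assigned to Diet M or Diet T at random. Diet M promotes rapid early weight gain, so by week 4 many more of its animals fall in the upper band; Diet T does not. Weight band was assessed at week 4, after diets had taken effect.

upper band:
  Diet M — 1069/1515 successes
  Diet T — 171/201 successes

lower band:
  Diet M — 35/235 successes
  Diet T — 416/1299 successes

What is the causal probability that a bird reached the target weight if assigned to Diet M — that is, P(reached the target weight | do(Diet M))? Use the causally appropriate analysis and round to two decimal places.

0.63

The week-4 weight band-specific comparison favours Diet T throughout, but the pooled figures favour Diet M. The question is whether to condition on week-4 weight band.
Week-4 weight band is downstream of the diet. One should not condition on a consequence of treatment, so the overall rates are the right comparison.
So P(outcome | do(Diet M)) is just the pooled rate for Diet M: 1104/1750 = 0.631.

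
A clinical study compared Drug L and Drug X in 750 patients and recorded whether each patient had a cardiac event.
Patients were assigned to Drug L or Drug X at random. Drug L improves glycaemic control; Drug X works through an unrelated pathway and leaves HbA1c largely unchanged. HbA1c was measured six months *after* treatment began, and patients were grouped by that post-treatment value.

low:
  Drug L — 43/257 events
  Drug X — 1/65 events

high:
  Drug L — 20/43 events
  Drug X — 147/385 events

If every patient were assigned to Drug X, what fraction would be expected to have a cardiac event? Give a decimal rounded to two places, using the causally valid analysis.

Because the drug influences HbA1c, HbA1c is a post-treatment mediator, not a confounder. Stratifying on it would bias the estimate; the causal effect is the crude pooled difference.
So P(outcome | do(Drug X)) is just the pooled rate for Drug X: 148/450 = 0.329.

0.33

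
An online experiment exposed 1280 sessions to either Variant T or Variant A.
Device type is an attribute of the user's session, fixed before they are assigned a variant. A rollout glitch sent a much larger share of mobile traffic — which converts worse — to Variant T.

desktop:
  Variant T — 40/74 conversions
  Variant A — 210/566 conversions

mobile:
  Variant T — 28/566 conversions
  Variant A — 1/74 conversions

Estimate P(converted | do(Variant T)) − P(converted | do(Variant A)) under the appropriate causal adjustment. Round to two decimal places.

Within every device type level Variant T has the higher rate, yet pooled Variant A does — Simpson's reversal.
Since device type is a pre-existing factor (not a product of the variant) and it affects the outcome on its own, it is a confounder. The stratified rates, not the pooled rate, identify the causal effect.
Adjusting over the population distribution of device type: 0.500·(0.541−0.371) + 0.500·(0.049−0.014) = +0.103.

+0.10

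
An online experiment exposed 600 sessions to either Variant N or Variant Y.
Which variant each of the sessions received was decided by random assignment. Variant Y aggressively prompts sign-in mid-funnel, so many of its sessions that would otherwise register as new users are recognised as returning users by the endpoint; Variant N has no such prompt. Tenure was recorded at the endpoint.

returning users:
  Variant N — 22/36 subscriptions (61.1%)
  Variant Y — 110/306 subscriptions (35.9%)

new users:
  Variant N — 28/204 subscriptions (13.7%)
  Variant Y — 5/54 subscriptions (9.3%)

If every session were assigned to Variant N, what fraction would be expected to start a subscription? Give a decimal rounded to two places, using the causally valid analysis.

The stratified and pooled comparisons disagree (Variant N wins within each user tenure; Variant Y wins overall), so the answer turns on the causal role of user tenure.
User tenure here is a post-treatment variable shaped by the variant; conditioning on it would introduce bias rather than remove it. The overall comparison is the causal one.
So P(outcome | do(Variant N)) is just the pooled rate for Variant N: 50/240 = 0.208.

0.21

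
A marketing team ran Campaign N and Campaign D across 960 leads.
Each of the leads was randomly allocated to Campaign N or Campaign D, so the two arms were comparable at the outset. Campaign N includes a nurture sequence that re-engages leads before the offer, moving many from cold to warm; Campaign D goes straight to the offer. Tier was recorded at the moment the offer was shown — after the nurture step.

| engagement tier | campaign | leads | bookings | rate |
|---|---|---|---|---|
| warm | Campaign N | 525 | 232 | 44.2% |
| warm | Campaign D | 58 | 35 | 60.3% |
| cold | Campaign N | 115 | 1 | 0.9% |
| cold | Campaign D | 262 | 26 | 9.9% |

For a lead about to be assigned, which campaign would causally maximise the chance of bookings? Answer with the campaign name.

Campaign N

Engagement tier here is a post-treatment variable shaped by the campaign; conditioning on it would introduce bias rather than remove it. The overall comparison is the causal one.
Pooled: Campaign N 36.4% vs Campaign D 19.1%; Campaign N is higher overall.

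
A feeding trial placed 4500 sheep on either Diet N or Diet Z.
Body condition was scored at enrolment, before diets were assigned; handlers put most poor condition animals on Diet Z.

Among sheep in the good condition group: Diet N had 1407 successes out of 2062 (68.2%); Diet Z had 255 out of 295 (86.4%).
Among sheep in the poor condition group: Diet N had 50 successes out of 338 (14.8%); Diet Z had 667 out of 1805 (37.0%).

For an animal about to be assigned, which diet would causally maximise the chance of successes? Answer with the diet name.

Diet Z

Nothing the diet does changes starting body condition; the imbalance is an allocation artefact. With starting body condition also predicting the outcome, the pooled figure is confounded, and the within-stratum comparison is the causal one.
Within each level — good condition: 68.2% vs 86.4%; poor condition: 14.8% vs 37.0% — Diet Z is higher every time.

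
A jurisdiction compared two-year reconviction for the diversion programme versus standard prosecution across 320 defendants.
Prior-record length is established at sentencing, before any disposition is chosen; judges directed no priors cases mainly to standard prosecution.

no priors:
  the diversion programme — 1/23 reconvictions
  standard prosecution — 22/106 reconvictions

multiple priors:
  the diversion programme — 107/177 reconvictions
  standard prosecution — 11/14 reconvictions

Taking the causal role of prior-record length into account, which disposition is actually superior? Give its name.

Prior-record length is set before the disposition has any effect — it is not caused by the disposition — and it independently drives the outcome. That makes it a confounder, so the causal comparison is within prior-record length levels.
Within each level — no priors: 4.3% vs 20.8%; multiple priors: 60.5% vs 78.6% — the diversion programme is lower every time.

the diversion programme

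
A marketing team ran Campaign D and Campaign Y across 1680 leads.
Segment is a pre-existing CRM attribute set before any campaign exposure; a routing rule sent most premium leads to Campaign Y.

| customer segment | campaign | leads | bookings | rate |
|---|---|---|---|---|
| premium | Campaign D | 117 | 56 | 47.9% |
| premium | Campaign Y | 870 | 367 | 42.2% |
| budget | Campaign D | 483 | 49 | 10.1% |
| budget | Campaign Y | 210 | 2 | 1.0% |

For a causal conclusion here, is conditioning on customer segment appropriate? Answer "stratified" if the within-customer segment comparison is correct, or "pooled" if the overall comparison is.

stratified

Customer segment satisfies the back-door criterion: it is not a descendant of the campaign, and it blocks the spurious path from campaign to outcome. Adjusting for it (i.e., using the within-customer segment rates) gives the causal effect.
Within each level — premium: 47.9% vs 42.2%; budget: 10.1% vs 1.0% — Campaign D is higher every time.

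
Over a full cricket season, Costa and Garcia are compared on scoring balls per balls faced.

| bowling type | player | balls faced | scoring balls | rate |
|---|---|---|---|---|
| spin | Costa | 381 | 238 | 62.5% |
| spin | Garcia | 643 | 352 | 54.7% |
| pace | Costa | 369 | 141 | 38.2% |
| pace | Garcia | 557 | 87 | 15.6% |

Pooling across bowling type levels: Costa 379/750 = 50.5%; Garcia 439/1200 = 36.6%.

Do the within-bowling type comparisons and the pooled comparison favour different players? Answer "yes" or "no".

no

Within each bowling type level (spin 62.5% vs 54.7%; pace 38.2% vs 15.6%), Costa has the higher rate every time. Pooled: 50.5% vs 36.6% — Costa has the higher rate overall. They agree.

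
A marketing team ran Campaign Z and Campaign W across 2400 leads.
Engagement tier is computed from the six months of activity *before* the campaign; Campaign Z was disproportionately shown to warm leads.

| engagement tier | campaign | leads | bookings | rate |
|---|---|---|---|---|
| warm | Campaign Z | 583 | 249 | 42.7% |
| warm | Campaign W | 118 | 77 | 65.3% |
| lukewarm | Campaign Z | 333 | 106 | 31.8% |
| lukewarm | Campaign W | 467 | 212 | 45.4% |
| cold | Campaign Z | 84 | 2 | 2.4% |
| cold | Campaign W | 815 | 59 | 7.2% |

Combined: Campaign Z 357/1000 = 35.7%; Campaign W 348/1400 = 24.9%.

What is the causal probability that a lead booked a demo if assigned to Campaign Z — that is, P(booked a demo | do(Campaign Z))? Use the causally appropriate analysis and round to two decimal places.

Campaign W is higher inside every engagement tier stratum but Campaign Z is higher in aggregate. Whether to stratify depends on how engagement tier relates to the campaign.
Here engagement tier is a common cause — it drives both which campaign a case falls under and the outcome. The crude comparison mixes populations; the stratum-specific rates are the causally relevant ones.
Standardising Campaign Z to the population engagement tier mix: 0.292·249/583 + 0.333·106/333 + 0.375·2/84 = 0.240.

0.24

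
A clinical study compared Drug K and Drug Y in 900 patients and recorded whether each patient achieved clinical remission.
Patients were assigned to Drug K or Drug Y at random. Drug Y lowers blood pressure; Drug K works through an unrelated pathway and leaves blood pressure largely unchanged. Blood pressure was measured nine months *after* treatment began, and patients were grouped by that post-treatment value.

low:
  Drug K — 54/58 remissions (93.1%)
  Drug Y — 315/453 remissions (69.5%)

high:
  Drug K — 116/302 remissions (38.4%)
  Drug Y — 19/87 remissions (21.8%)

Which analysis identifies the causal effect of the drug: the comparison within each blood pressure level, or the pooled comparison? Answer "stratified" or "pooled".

pooled

Because the drug influences blood pressure, blood pressure is a post-treatment mediator, not a confounder. Stratifying on it would bias the estimate; the causal effect is the crude pooled difference.
Pooled: Drug K 47.2% vs Drug Y 61.9%; Drug Y is higher overall.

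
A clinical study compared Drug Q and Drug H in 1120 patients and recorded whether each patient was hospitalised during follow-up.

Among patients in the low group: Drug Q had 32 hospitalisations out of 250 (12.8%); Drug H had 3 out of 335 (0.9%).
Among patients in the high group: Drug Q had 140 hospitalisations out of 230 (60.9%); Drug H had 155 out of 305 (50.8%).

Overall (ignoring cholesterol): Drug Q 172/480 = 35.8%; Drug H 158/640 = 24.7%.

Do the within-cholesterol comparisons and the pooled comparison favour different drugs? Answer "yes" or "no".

no

Within each cholesterol level (low 12.8% vs 0.9%; high 60.9% vs 50.8%), Drug H has the lower rate every time. Pooled: 35.8% vs 24.7% — Drug H has the lower rate overall. They agree.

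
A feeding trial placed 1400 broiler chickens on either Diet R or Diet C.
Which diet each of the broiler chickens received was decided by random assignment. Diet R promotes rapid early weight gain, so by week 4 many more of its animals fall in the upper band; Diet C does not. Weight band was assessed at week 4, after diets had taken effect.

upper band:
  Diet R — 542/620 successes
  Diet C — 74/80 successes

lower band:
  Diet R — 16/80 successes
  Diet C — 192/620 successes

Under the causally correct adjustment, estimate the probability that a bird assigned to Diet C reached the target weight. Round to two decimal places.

0.38

Diet C is higher inside every week-4 weight band stratum but Diet R is higher in aggregate. Whether to stratify depends on how week-4 weight band relates to the diet.
Week-4 weight band here is a post-treatment variable shaped by the diet; conditioning on it would introduce bias rather than remove it. The overall comparison is the causal one.
So P(outcome | do(Diet C)) is just the pooled rate for Diet C: 266/700 = 0.380.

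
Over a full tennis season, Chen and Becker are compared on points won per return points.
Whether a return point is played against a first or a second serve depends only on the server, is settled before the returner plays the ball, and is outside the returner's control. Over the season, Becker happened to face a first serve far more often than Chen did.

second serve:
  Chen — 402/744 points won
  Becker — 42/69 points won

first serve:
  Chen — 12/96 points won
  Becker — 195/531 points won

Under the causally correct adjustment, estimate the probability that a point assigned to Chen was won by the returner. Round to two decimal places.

0.36

Here serve type is a common cause — it drives both which player a case falls under and the outcome. The crude comparison mixes populations; the stratum-specific rates are the causally relevant ones.
Standardising Chen to the population serve type mix: 0.565·402/744 + 0.435·12/96 = 0.359.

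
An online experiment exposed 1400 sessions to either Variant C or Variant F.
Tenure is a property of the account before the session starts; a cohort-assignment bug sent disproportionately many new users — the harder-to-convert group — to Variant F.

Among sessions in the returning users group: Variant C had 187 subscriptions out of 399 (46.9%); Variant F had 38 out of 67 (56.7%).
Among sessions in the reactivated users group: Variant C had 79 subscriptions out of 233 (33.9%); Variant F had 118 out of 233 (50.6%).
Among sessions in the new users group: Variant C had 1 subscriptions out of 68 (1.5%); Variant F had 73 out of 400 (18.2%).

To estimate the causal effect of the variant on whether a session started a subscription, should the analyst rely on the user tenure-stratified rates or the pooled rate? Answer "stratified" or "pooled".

Here user tenure is a common cause — it drives both which variant a case falls under and the outcome. The crude comparison mixes populations; the stratum-specific rates are the causally relevant ones.
Within each level — returning users: 46.9% vs 56.7%; reactivated users: 33.9% vs 50.6%; new users: 1.5% vs 18.2% — Variant F is higher every time.

stratified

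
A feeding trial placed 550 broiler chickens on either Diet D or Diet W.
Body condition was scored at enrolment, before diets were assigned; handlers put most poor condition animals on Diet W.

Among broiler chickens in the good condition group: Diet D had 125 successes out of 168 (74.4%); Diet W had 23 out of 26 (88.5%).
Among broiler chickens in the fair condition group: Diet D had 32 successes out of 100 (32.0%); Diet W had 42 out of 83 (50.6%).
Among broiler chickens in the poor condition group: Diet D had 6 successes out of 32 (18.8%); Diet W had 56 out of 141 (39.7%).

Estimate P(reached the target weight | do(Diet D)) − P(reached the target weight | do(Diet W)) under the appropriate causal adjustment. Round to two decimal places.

-0.18

Here starting body condition is a common cause — it drives both which diet a case falls under and the outcome. The crude comparison mixes populations; the stratum-specific rates are the causally relevant ones.
Adjusting over the population distribution of starting body condition: 0.353·(0.744−0.885) + 0.333·(0.320−0.506) + 0.315·(0.188−0.397) = -0.177.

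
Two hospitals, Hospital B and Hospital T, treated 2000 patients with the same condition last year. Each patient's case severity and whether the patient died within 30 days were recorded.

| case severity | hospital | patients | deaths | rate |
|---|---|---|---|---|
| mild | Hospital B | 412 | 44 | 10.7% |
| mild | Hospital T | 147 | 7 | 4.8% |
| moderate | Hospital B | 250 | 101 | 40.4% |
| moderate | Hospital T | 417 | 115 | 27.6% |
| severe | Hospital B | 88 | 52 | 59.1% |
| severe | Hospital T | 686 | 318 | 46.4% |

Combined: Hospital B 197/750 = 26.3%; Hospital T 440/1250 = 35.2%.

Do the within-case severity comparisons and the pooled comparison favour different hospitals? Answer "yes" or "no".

yes

Within each case severity level (mild 10.7% vs 4.8%; moderate 40.4% vs 27.6%; severe 59.1% vs 46.4%), Hospital T has the lower rate every time. Pooled: 26.3% vs 35.2% — Hospital B has the lower rate overall. The two comparisons disagree.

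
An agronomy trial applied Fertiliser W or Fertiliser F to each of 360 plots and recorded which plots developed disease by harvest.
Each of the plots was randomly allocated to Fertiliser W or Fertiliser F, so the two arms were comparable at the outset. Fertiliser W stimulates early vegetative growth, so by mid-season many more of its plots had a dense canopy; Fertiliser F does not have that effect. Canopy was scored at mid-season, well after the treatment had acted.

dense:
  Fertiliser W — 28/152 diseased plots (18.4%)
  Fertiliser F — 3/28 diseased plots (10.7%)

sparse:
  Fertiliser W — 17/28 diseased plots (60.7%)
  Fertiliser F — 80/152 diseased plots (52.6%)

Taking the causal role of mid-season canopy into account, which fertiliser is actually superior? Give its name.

Fertiliser W

The stratified and pooled comparisons disagree (Fertiliser F wins within each mid-season canopy; Fertiliser W wins overall), so the answer turns on the causal role of mid-season canopy.
Stratifying would compare fertilisers among plots the fertilisers themselves sorted into mid-season canopy groups — a form of selection on an intermediate. The unconditioned pooled rates give the total causal effect.
Pooled: Fertiliser W 25.0% vs Fertiliser F 46.1%; Fertiliser W is lower overall.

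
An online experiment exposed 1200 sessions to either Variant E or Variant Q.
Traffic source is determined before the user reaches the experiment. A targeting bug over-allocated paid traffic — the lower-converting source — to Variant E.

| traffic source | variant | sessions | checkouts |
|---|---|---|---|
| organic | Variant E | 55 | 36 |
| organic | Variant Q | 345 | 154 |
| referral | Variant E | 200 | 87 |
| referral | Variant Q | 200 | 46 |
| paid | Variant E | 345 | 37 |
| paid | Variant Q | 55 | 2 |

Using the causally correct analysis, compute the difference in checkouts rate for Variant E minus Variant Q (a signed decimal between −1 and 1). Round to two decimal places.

Nothing the variant does changes traffic source; the imbalance is an allocation artefact. With traffic source also predicting the outcome, the pooled figure is confounded, and the within-stratum comparison is the causal one.
Adjusting over the population distribution of traffic source: 0.333·(0.655−0.446) + 0.333·(0.435−0.230) + 0.333·(0.107−0.036) = +0.161.

+0.16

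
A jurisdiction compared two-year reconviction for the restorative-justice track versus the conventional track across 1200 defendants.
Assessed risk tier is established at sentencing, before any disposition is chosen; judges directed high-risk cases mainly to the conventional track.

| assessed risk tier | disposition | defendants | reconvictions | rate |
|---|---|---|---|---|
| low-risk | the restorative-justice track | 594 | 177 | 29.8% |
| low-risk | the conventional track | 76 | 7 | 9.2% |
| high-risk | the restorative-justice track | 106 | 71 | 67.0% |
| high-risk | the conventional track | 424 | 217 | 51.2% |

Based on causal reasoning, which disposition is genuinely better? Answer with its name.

Assessed risk tier is set before the disposition has any effect — it is not caused by the disposition — and it independently drives the outcome. That makes it a confounder, so the causal comparison is within assessed risk tier levels.
Within each level — low-risk: 29.8% vs 9.2%; high-risk: 67.0% vs 51.2% — the conventional track is lower every time.

the conventional track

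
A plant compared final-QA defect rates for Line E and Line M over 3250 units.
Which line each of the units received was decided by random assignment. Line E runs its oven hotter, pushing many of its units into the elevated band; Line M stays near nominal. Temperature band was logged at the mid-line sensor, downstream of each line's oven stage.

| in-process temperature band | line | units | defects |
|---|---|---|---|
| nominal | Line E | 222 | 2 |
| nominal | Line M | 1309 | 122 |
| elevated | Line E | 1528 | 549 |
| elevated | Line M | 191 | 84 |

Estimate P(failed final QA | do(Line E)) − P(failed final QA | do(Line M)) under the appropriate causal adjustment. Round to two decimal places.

+0.18

The in-process temperature band-specific comparison favours Line E throughout, but the pooled figures favour Line M. The question is whether to condition on in-process temperature band.
In-process temperature band is downstream of the line. One should not condition on a consequence of treatment, so the overall rates are the right comparison.
The causal difference is the pooled difference: 0.315 − 0.137 = +0.178.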